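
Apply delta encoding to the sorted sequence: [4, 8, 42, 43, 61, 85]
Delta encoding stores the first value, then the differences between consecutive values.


First value: 4
Deltas:
  8 - 4 = 4
  42 - 8 = 34
  43 - 42 = 1
  61 - 43 = 18
  85 - 61 = 24


Delta encoded: [4, 4, 34, 1, 18, 24]


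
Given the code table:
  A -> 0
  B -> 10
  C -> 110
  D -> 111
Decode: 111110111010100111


Decoding:
111 -> D
110 -> C
111 -> D
0 -> A
10 -> B
10 -> B
0 -> A
111 -> D


Result: DCDABBAD


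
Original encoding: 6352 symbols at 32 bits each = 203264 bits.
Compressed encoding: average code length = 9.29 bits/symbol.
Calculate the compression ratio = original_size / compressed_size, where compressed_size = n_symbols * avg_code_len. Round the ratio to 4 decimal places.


original_size = n_symbols * orig_bits = 6352 * 32 = 203264 bits
compressed_size = n_symbols * avg_code_len = 6352 * 9.29 = 59010.08 bits
ratio = original_size / compressed_size = 203264 / 59010.08 = 3.4446

Compression ratio = 3.4446


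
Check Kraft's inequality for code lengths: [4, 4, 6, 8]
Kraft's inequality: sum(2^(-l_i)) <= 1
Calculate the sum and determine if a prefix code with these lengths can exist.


Sum = 2^(-4) + 2^(-4) + 2^(-6) + 2^(-8)
    = 0.0625 + 0.0625 + 0.015625 + 0.00390625
    = 37/256 = 0.14453125
Since 0.14453125 <= 1, Kraft's inequality IS satisfied.
A prefix code with these lengths CAN exist.

Kraft sum = 0.14453125. Satisfied.


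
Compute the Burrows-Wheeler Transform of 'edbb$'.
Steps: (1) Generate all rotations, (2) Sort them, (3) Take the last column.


Rotations (sorted):
  0: $edbb -> last char: b
  1: b$edb -> last char: b
  2: bb$ed -> last char: d
  3: dbb$e -> last char: e
  4: edbb$ -> last char: $


BWT = bbde$


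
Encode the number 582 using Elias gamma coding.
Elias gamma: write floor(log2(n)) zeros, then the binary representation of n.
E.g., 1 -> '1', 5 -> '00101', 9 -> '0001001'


num_bits = floor(log2(582)) + 1 = 10
leading_zeros = num_bits - 1 = 9
binary(582) = 1001000110

Elias gamma(582) = '000000000' + '1001000110' = 0000000001001000110 (19 bits)


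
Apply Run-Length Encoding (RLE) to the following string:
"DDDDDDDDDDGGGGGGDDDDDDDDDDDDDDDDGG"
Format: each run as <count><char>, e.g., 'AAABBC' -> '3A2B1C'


Scanning runs left to right:
  i=0: run of 'D' x 10 -> '10D'
  i=10: run of 'G' x 6 -> '6G'
  i=16: run of 'D' x 16 -> '16D'
  i=32: run of 'G' x 2 -> '2G'

RLE = 10D6G16D2G


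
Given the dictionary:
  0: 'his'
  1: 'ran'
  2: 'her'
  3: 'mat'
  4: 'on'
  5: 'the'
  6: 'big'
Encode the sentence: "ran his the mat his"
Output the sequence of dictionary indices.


Look up each word in the dictionary:
  'ran' -> 1
  'his' -> 0
  'the' -> 5
  'mat' -> 3
  'his' -> 0

Encoded: [1, 0, 5, 3, 0]


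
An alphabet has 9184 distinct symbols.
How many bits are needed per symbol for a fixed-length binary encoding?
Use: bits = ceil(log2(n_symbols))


log2(9184) = 13.1649
Bracket: 2^13 = 8192 < 9184 <= 2^14 = 16384
So ceil(log2(9184)) = 14

bits = ceil(log2(9184)) = ceil(13.1649) = 14 bits


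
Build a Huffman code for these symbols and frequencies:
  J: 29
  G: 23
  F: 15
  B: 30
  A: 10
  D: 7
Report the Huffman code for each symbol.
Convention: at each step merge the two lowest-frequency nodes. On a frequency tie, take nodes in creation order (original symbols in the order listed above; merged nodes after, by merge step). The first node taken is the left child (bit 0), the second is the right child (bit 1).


Huffman tree construction:
Step 1: Merge D(7) + A(10) = 17
Step 2: Merge F(15) + (D+A)(17) = 32
Step 3: Merge G(23) + J(29) = 52
Step 4: Merge B(30) + (F+(D+A))(32) = 62
Step 5: Merge (G+J)(52) + (B+(F+(D+A)))(62) = 114
Read each symbol's code off the tree from the root (left child = 0, right child = 1).

Codes:
  J: 01 (length 2)
  G: 00 (length 2)
  F: 110 (length 3)
  B: 10 (length 2)
  A: 1111 (length 4)
  D: 1110 (length 4)
Average code length: 277/114 = 2.4298 bits/symbol


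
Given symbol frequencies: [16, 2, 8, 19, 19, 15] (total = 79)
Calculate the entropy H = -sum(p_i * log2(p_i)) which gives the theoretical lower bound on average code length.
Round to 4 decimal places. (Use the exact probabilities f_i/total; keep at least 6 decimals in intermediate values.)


Per-symbol terms -p_i * log2(p_i) with p_i = f_i/79:
  p = 16/79 = 0.202532: log2(p) = -2.303781, -p*log2(p) = 0.466589
  p = 2/79 = 0.025316: log2(p) = -5.303781, -p*log2(p) = 0.134273
  p = 8/79 = 0.101266: log2(p) = -3.303781, -p*log2(p) = 0.334560
  p = 19/79 = 0.240506: log2(p) = -2.055853, -p*log2(p) = 0.494446
  p = 19/79 = 0.240506: log2(p) = -2.055853, -p*log2(p) = 0.494446
  p = 15/79 = 0.189873: log2(p) = -2.396890, -p*log2(p) = 0.455106
H = 0.466589 + 0.134273 + 0.334560 + 0.494446 + 0.494446 + 0.455106 = 2.379420

H = 2.3794 bits/symbol


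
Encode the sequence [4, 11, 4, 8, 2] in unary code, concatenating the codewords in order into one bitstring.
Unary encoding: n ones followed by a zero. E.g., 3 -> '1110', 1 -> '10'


Encode each number as n ones followed by a terminating 0:
  4 -> 11110 (5 bits)
  11 -> 111111111110 (12 bits)
  4 -> 11110 (5 bits)
  8 -> 111111110 (9 bits)
  2 -> 110 (3 bits)
Total length = 5 + 12 + 5 + 9 + 3 = 34 bits.

Unary([4, 11, 4, 8, 2]) = 1111011111111111011110111111110110 (34 bits)


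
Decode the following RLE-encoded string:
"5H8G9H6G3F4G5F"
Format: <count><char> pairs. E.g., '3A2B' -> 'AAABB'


Expanding each <count><char> pair:
  5H -> 'HHHHH'
  8G -> 'GGGGGGGG'
  9H -> 'HHHHHHHHH'
  6G -> 'GGGGGG'
  3F -> 'FFF'
  4G -> 'GGGG'
  5F -> 'FFFFF'

Decoded = HHHHHGGGGGGGGHHHHHHHHHGGGGGGFFFGGGGFFFFF


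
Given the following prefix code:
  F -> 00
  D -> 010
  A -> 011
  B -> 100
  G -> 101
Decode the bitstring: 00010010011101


Decoding step by step:
Bits 00 -> F
Bits 010 -> D
Bits 010 -> D
Bits 011 -> A
Bits 101 -> G


Decoded message: FDDAG


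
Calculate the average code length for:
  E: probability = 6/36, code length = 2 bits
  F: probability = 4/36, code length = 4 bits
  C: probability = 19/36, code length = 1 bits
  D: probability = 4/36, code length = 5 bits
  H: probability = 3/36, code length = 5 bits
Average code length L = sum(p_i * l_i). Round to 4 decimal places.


Weighted contributions p_i * l_i:
  E: (6/36) * 2 = 12/36
  F: (4/36) * 4 = 16/36
  C: (19/36) * 1 = 19/36
  D: (4/36) * 5 = 20/36
  H: (3/36) * 5 = 15/36
Sum = (12 + 16 + 19 + 20 + 15)/36 = 82/36

L = 82/36 = 2.2778 bits/symbol


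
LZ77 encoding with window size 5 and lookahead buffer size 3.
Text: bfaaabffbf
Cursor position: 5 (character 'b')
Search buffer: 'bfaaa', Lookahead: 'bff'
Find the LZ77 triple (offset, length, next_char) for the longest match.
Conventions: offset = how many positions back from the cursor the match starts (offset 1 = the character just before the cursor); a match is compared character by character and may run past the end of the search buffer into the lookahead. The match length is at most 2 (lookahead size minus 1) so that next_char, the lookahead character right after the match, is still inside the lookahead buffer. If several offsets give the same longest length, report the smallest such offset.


Try each offset into the search buffer:
  offset=1 (pos 4, char 'a'): match length 0
  offset=2 (pos 3, char 'a'): match length 0
  offset=3 (pos 2, char 'a'): match length 0
  offset=4 (pos 1, char 'f'): match length 0
  offset=5 (pos 0, char 'b'): match length 2
Longest match has length 2 at offset 5.
next_char = character at position 5 + 2 = 7 -> 'f'

Best match: offset=5, length=2 (matching 'bf' starting at position 0)
LZ77 triple: (5, 2, 'f')


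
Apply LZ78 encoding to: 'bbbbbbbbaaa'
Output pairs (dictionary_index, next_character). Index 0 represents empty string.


LZ78 encoding steps:
Dictionary: {0: ''}
Step 1: w='' (idx 0), next='b' -> output (0, 'b'), add 'b' as idx 1
Step 2: w='b' (idx 1), next='b' -> output (1, 'b'), add 'bb' as idx 2
Step 3: w='bb' (idx 2), next='b' -> output (2, 'b'), add 'bbb' as idx 3
Step 4: w='bb' (idx 2), next='a' -> output (2, 'a'), add 'bba' as idx 4
Step 5: w='' (idx 0), next='a' -> output (0, 'a'), add 'a' as idx 5
Step 6: w='a' (idx 5), end of input -> output (5, '')


Encoded: [(0, 'b'), (1, 'b'), (2, 'b'), (2, 'a'), (0, 'a'), (5, '')]


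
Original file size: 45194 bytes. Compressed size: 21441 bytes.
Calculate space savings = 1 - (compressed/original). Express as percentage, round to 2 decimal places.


ratio = compressed/original = 21441/45194 = 0.474421
savings = 1 - ratio = 1 - 0.474421 = 0.525579
as a percentage: 0.525579 * 100 = 52.56%

Space savings = 1 - 21441/45194 = 52.56%


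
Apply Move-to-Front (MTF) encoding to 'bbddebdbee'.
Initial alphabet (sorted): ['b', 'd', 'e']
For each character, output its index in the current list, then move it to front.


MTF encoding:
'b': index 0 in ['b', 'd', 'e'] -> ['b', 'd', 'e']
'b': index 0 in ['b', 'd', 'e'] -> ['b', 'd', 'e']
'd': index 1 in ['b', 'd', 'e'] -> ['d', 'b', 'e']
'd': index 0 in ['d', 'b', 'e'] -> ['d', 'b', 'e']
'e': index 2 in ['d', 'b', 'e'] -> ['e', 'd', 'b']
'b': index 2 in ['e', 'd', 'b'] -> ['b', 'e', 'd']
'd': index 2 in ['b', 'e', 'd'] -> ['d', 'b', 'e']
'b': index 1 in ['d', 'b', 'e'] -> ['b', 'd', 'e']
'e': index 2 in ['b', 'd', 'e'] -> ['e', 'b', 'd']
'e': index 0 in ['e', 'b', 'd'] -> ['e', 'b', 'd']


Output: [0, 0, 1, 0, 2, 2, 2, 1, 2, 0]


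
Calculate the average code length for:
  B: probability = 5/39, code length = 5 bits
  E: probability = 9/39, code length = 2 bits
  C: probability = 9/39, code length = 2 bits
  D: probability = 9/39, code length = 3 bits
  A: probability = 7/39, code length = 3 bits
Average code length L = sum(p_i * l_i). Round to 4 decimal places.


Weighted contributions p_i * l_i:
  B: (5/39) * 5 = 25/39
  E: (9/39) * 2 = 18/39
  C: (9/39) * 2 = 18/39
  D: (9/39) * 3 = 27/39
  A: (7/39) * 3 = 21/39
Sum = (25 + 18 + 18 + 27 + 21)/39 = 109/39

L = 109/39 = 2.7949 bits/symbol


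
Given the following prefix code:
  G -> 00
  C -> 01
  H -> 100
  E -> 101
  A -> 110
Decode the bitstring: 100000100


Decoding step by step:
Bits 100 -> H
Bits 00 -> G
Bits 01 -> C
Bits 00 -> G


Decoded message: HGCG


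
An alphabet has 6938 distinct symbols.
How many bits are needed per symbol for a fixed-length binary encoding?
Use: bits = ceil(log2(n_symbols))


log2(6938) = 12.7603
Bracket: 2^12 = 4096 < 6938 <= 2^13 = 8192
So ceil(log2(6938)) = 13

bits = ceil(log2(6938)) = ceil(12.7603) = 13 bits


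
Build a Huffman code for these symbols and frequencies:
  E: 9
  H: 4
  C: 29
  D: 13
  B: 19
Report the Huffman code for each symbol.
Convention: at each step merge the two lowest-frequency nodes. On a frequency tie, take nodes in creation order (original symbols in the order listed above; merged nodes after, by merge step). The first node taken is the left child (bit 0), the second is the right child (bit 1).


Huffman tree construction:
Step 1: Merge H(4) + E(9) = 13
Step 2: Merge D(13) + (H+E)(13) = 26
Step 3: Merge B(19) + (D+(H+E))(26) = 45
Step 4: Merge C(29) + (B+(D+(H+E)))(45) = 74
Read each symbol's code off the tree from the root (left child = 0, right child = 1).

Codes:
  E: 1111 (length 4)
  H: 1110 (length 4)
  C: 0 (length 1)
  D: 110 (length 3)
  B: 10 (length 2)
Average code length: 158/74 = 2.1351 bits/symbol


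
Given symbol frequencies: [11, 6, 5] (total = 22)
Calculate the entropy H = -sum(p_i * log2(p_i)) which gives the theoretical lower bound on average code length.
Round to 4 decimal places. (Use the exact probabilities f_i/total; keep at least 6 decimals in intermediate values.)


Per-symbol terms -p_i * log2(p_i) with p_i = f_i/22:
  p = 11/22 = 0.500000: log2(p) = -1.000000, -p*log2(p) = 0.500000
  p = 6/22 = 0.272727: log2(p) = -1.874469, -p*log2(p) = 0.511219
  p = 5/22 = 0.227273: log2(p) = -2.137504, -p*log2(p) = 0.485796
H = 0.500000 + 0.511219 + 0.485796 = 1.497015

H = 1.497 bits/symbol


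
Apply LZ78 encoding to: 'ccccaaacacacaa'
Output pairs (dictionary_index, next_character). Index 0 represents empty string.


LZ78 encoding steps:
Dictionary: {0: ''}
Step 1: w='' (idx 0), next='c' -> output (0, 'c'), add 'c' as idx 1
Step 2: w='c' (idx 1), next='c' -> output (1, 'c'), add 'cc' as idx 2
Step 3: w='c' (idx 1), next='a' -> output (1, 'a'), add 'ca' as idx 3
Step 4: w='' (idx 0), next='a' -> output (0, 'a'), add 'a' as idx 4
Step 5: w='a' (idx 4), next='c' -> output (4, 'c'), add 'ac' as idx 5
Step 6: w='ac' (idx 5), next='a' -> output (5, 'a'), add 'aca' as idx 6
Step 7: w='ca' (idx 3), next='a' -> output (3, 'a'), add 'caa' as idx 7


Encoded: [(0, 'c'), (1, 'c'), (1, 'a'), (0, 'a'), (4, 'c'), (5, 'a'), (3, 'a')]


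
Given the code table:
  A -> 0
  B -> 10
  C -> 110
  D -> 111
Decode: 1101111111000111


Decoding:
110 -> C
111 -> D
111 -> D
10 -> B
0 -> A
0 -> A
111 -> D


Result: CDDBAAD


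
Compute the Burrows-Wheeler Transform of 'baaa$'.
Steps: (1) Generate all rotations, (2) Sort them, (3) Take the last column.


Rotations (sorted):
  0: $baaa -> last char: a
  1: a$baa -> last char: a
  2: aa$ba -> last char: a
  3: aaa$b -> last char: b
  4: baaa$ -> last char: $


BWT = aaab$


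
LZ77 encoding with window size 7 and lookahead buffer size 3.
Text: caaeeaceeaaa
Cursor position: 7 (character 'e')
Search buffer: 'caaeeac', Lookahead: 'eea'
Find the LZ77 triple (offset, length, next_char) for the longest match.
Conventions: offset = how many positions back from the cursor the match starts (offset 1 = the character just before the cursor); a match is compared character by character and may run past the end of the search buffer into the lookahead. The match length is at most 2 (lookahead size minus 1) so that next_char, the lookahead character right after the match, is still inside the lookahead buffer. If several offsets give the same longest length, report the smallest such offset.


Try each offset into the search buffer:
  offset=1 (pos 6, char 'c'): match length 0
  offset=2 (pos 5, char 'a'): match length 0
  offset=3 (pos 4, char 'e'): match length 1
  offset=4 (pos 3, char 'e'): match length 2
  offset=5 (pos 2, char 'a'): match length 0
  offset=6 (pos 1, char 'a'): match length 0
  offset=7 (pos 0, char 'c'): match length 0
Longest match has length 2 at offset 4.
next_char = character at position 7 + 2 = 9 -> 'a'

Best match: offset=4, length=2 (matching 'ee' starting at position 3)
LZ77 triple: (4, 2, 'a')


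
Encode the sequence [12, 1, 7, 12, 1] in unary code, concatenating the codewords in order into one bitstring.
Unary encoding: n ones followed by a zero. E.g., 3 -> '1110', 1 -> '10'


Encode each number as n ones followed by a terminating 0:
  12 -> 1111111111110 (13 bits)
  1 -> 10 (2 bits)
  7 -> 11111110 (8 bits)
  12 -> 1111111111110 (13 bits)
  1 -> 10 (2 bits)
Total length = 13 + 2 + 8 + 13 + 2 = 38 bits.

Unary([12, 1, 7, 12, 1]) = 11111111111101011111110111111111111010 (38 bits)


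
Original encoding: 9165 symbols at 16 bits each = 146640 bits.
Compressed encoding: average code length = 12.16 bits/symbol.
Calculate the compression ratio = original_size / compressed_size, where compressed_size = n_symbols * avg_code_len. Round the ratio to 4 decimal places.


original_size = n_symbols * orig_bits = 9165 * 16 = 146640 bits
compressed_size = n_symbols * avg_code_len = 9165 * 12.16 = 111446.4 bits
ratio = original_size / compressed_size = 146640 / 111446.4 = 1.3158

Compression ratio = 1.3158


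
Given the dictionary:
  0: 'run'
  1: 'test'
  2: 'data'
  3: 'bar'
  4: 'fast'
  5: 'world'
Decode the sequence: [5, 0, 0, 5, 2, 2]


Look up each index in the dictionary:
  5 -> 'world'
  0 -> 'run'
  0 -> 'run'
  5 -> 'world'
  2 -> 'data'
  2 -> 'data'

Decoded: "world run run world data data"


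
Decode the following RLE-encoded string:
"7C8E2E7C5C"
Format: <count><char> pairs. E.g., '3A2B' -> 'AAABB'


Expanding each <count><char> pair:
  7C -> 'CCCCCCC'
  8E -> 'EEEEEEEE'
  2E -> 'EE'
  7C -> 'CCCCCCC'
  5C -> 'CCCCC'

Decoded = CCCCCCCEEEEEEEEEECCCCCCCCCCCC


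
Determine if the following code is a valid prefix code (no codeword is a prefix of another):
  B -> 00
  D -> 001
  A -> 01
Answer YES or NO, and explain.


Checking each pair (does one codeword prefix another?):
  B='00' vs D='001': prefix -- VIOLATION

NO -- this is NOT a valid prefix code. B (00) is a prefix of D (001).


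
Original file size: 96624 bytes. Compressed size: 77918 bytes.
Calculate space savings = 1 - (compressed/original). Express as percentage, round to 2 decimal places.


ratio = compressed/original = 77918/96624 = 0.806404
savings = 1 - ratio = 1 - 0.806404 = 0.193596
as a percentage: 0.193596 * 100 = 19.36%

Space savings = 1 - 77918/96624 = 19.36%


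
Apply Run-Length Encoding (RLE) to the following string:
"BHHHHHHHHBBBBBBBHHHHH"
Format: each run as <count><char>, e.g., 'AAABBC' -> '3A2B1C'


Scanning runs left to right:
  i=0: run of 'B' x 1 -> '1B'
  i=1: run of 'H' x 8 -> '8H'
  i=9: run of 'B' x 7 -> '7B'
  i=16: run of 'H' x 5 -> '5H'

RLE = 1B8H7B5H


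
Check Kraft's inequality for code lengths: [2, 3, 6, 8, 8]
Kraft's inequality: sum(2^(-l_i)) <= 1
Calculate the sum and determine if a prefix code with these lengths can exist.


Sum = 2^(-2) + 2^(-3) + 2^(-6) + 2^(-8) + 2^(-8)
    = 0.25 + 0.125 + 0.015625 + 0.00390625 + 0.00390625
    = 102/256 = 0.3984375
Since 0.3984375 <= 1, Kraft's inequality IS satisfied.
A prefix code with these lengths CAN exist.

Kraft sum = 0.3984375. Satisfied.


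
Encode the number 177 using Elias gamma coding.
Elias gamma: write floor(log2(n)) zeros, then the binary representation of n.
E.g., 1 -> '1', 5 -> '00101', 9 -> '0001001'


num_bits = floor(log2(177)) + 1 = 8
leading_zeros = num_bits - 1 = 7
binary(177) = 10110001

Elias gamma(177) = '0000000' + '10110001' = 000000010110001 (15 bits)


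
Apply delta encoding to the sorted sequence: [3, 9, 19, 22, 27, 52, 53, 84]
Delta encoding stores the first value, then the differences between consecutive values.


First value: 3
Deltas:
  9 - 3 = 6
  19 - 9 = 10
  22 - 19 = 3
  27 - 22 = 5
  52 - 27 = 25
  53 - 52 = 1
  84 - 53 = 31


Delta encoded: [3, 6, 10, 3, 5, 25, 1, 31]


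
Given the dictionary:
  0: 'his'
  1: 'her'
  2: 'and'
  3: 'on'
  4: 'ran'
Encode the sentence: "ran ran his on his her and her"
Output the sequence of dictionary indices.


Look up each word in the dictionary:
  'ran' -> 4
  'ran' -> 4
  'his' -> 0
  'on' -> 3
  'his' -> 0
  'her' -> 1
  'and' -> 2
  'her' -> 1

Encoded: [4, 4, 0, 3, 0, 1, 2, 1]


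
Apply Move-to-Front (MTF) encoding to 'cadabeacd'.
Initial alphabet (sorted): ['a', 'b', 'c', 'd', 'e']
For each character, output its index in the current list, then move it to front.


MTF encoding:
'c': index 2 in ['a', 'b', 'c', 'd', 'e'] -> ['c', 'a', 'b', 'd', 'e']
'a': index 1 in ['c', 'a', 'b', 'd', 'e'] -> ['a', 'c', 'b', 'd', 'e']
'd': index 3 in ['a', 'c', 'b', 'd', 'e'] -> ['d', 'a', 'c', 'b', 'e']
'a': index 1 in ['d', 'a', 'c', 'b', 'e'] -> ['a', 'd', 'c', 'b', 'e']
'b': index 3 in ['a', 'd', 'c', 'b', 'e'] -> ['b', 'a', 'd', 'c', 'e']
'e': index 4 in ['b', 'a', 'd', 'c', 'e'] -> ['e', 'b', 'a', 'd', 'c']
'a': index 2 in ['e', 'b', 'a', 'd', 'c'] -> ['a', 'e', 'b', 'd', 'c']
'c': index 4 in ['a', 'e', 'b', 'd', 'c'] -> ['c', 'a', 'e', 'b', 'd']
'd': index 4 in ['c', 'a', 'e', 'b', 'd'] -> ['d', 'c', 'a', 'e', 'b']


Output: [2, 1, 3, 1, 3, 4, 2, 4, 4]


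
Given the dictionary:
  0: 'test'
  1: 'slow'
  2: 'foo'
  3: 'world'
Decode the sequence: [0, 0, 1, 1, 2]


Look up each index in the dictionary:
  0 -> 'test'
  0 -> 'test'
  1 -> 'slow'
  1 -> 'slow'
  2 -> 'foo'

Decoded: "test test slow slow foo"


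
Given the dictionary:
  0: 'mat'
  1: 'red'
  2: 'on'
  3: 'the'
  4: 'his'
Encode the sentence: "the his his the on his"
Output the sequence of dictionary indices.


Look up each word in the dictionary:
  'the' -> 3
  'his' -> 4
  'his' -> 4
  'the' -> 3
  'on' -> 2
  'his' -> 4

Encoded: [3, 4, 4, 3, 2, 4]


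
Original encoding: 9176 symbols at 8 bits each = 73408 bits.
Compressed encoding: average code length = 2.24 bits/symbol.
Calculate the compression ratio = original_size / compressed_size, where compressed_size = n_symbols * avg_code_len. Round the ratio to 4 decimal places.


original_size = n_symbols * orig_bits = 9176 * 8 = 73408 bits
compressed_size = n_symbols * avg_code_len = 9176 * 2.24 = 20554.24 bits
ratio = original_size / compressed_size = 73408 / 20554.24 = 3.5714

Compression ratio = 3.5714


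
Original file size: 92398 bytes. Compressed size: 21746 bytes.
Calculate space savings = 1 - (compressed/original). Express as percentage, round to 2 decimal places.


ratio = compressed/original = 21746/92398 = 0.235351
savings = 1 - ratio = 1 - 0.235351 = 0.764649
as a percentage: 0.764649 * 100 = 76.46%

Space savings = 1 - 21746/92398 = 76.46%


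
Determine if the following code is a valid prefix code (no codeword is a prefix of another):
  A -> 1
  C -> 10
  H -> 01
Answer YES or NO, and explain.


Checking each pair (does one codeword prefix another?):
  A='1' vs C='10': prefix -- VIOLATION

NO -- this is NOT a valid prefix code. A (1) is a prefix of C (10).


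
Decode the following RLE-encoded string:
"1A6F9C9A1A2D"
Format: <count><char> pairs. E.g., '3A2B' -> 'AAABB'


Expanding each <count><char> pair:
  1A -> 'A'
  6F -> 'FFFFFF'
  9C -> 'CCCCCCCCC'
  9A -> 'AAAAAAAAA'
  1A -> 'A'
  2D -> 'DD'

Decoded = AFFFFFFCCCCCCCCCAAAAAAAAAADD


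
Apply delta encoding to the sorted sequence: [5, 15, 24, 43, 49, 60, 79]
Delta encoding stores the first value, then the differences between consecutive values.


First value: 5
Deltas:
  15 - 5 = 10
  24 - 15 = 9
  43 - 24 = 19
  49 - 43 = 6
  60 - 49 = 11
  79 - 60 = 19


Delta encoded: [5, 10, 9, 19, 6, 11, 19]


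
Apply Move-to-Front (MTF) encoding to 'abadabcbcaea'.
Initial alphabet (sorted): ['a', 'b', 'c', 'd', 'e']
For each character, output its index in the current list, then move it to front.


MTF encoding:
'a': index 0 in ['a', 'b', 'c', 'd', 'e'] -> ['a', 'b', 'c', 'd', 'e']
'b': index 1 in ['a', 'b', 'c', 'd', 'e'] -> ['b', 'a', 'c', 'd', 'e']
'a': index 1 in ['b', 'a', 'c', 'd', 'e'] -> ['a', 'b', 'c', 'd', 'e']
'd': index 3 in ['a', 'b', 'c', 'd', 'e'] -> ['d', 'a', 'b', 'c', 'e']
'a': index 1 in ['d', 'a', 'b', 'c', 'e'] -> ['a', 'd', 'b', 'c', 'e']
'b': index 2 in ['a', 'd', 'b', 'c', 'e'] -> ['b', 'a', 'd', 'c', 'e']
'c': index 3 in ['b', 'a', 'd', 'c', 'e'] -> ['c', 'b', 'a', 'd', 'e']
'b': index 1 in ['c', 'b', 'a', 'd', 'e'] -> ['b', 'c', 'a', 'd', 'e']
'c': index 1 in ['b', 'c', 'a', 'd', 'e'] -> ['c', 'b', 'a', 'd', 'e']
'a': index 2 in ['c', 'b', 'a', 'd', 'e'] -> ['a', 'c', 'b', 'd', 'e']
'e': index 4 in ['a', 'c', 'b', 'd', 'e'] -> ['e', 'a', 'c', 'b', 'd']
'a': index 1 in ['e', 'a', 'c', 'b', 'd'] -> ['a', 'e', 'c', 'b', 'd']


Output: [0, 1, 1, 3, 1, 2, 3, 1, 1, 2, 4, 1]


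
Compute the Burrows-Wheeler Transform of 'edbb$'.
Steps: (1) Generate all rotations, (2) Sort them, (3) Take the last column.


Rotations (sorted):
  0: $edbb -> last char: b
  1: b$edb -> last char: b
  2: bb$ed -> last char: d
  3: dbb$e -> last char: e
  4: edbb$ -> last char: $


BWT = bbde$


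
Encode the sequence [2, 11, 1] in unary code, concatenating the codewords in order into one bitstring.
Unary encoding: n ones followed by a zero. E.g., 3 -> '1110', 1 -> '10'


Encode each number as n ones followed by a terminating 0:
  2 -> 110 (3 bits)
  11 -> 111111111110 (12 bits)
  1 -> 10 (2 bits)
Total length = 3 + 12 + 2 = 17 bits.

Unary([2, 11, 1]) = 11011111111111010 (17 bits)


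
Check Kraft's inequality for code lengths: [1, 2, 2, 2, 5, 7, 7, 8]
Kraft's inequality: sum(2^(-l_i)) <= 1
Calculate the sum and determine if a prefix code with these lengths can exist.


Sum = 2^(-1) + 2^(-2) + 2^(-2) + 2^(-2) + 2^(-5) + 2^(-7) + 2^(-7) + 2^(-8)
    = 0.5 + 0.25 + 0.25 + 0.25 + 0.03125 + 0.0078125 + 0.0078125 + 0.00390625
    = 333/256 = 1.30078125
Since 1.30078125 > 1, Kraft's inequality is NOT satisfied.
A prefix code with these lengths CANNOT exist.

Kraft sum = 1.30078125. Not satisfied.


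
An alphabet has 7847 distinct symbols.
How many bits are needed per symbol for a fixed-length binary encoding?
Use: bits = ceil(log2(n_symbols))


log2(7847) = 12.9379
Bracket: 2^12 = 4096 < 7847 <= 2^13 = 8192
So ceil(log2(7847)) = 13

bits = ceil(log2(7847)) = ceil(12.9379) = 13 bits


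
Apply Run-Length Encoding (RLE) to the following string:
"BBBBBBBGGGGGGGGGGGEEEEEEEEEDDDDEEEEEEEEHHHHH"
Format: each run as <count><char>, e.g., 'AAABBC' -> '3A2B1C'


Scanning runs left to right:
  i=0: run of 'B' x 7 -> '7B'
  i=7: run of 'G' x 11 -> '11G'
  i=18: run of 'E' x 9 -> '9E'
  i=27: run of 'D' x 4 -> '4D'
  i=31: run of 'E' x 8 -> '8E'
  i=39: run of 'H' x 5 -> '5H'

RLE = 7B11G9E4D8E5H


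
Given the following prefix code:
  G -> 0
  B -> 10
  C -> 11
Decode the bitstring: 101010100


Decoding step by step:
Bits 10 -> B
Bits 10 -> B
Bits 10 -> B
Bits 10 -> B
Bits 0 -> G


Decoded message: BBBBG


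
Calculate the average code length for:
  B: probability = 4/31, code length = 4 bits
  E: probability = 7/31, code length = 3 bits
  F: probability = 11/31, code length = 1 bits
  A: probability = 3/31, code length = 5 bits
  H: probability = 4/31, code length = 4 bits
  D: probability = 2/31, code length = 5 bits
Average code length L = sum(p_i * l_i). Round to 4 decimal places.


Weighted contributions p_i * l_i:
  B: (4/31) * 4 = 16/31
  E: (7/31) * 3 = 21/31
  F: (11/31) * 1 = 11/31
  A: (3/31) * 5 = 15/31
  H: (4/31) * 4 = 16/31
  D: (2/31) * 5 = 10/31
Sum = (16 + 21 + 11 + 15 + 16 + 10)/31 = 89/31

L = 89/31 = 2.8710 bits/symbol


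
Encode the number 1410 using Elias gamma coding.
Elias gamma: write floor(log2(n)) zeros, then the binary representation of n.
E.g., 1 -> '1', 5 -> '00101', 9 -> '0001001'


num_bits = floor(log2(1410)) + 1 = 11
leading_zeros = num_bits - 1 = 10
binary(1410) = 10110000010

Elias gamma(1410) = '0000000000' + '10110000010' = 000000000010110000010 (21 bits)


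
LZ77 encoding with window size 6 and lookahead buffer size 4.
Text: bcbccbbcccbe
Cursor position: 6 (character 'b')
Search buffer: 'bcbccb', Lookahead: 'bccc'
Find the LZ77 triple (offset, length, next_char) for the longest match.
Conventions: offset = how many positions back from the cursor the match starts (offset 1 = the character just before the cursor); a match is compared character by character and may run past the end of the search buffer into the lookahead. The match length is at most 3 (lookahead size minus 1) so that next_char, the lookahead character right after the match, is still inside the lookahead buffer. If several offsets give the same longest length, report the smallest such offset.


Try each offset into the search buffer:
  offset=1 (pos 5, char 'b'): match length 1
  offset=2 (pos 4, char 'c'): match length 0
  offset=3 (pos 3, char 'c'): match length 0
  offset=4 (pos 2, char 'b'): match length 3
  offset=5 (pos 1, char 'c'): match length 0
  offset=6 (pos 0, char 'b'): match length 2
Longest match has length 3 at offset 4.
next_char = character at position 6 + 3 = 9 -> 'c'

Best match: offset=4, length=3 (matching 'bcc' starting at position 2)
LZ77 triple: (4, 3, 'c')


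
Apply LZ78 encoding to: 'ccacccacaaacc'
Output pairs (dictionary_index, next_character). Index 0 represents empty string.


LZ78 encoding steps:
Dictionary: {0: ''}
Step 1: w='' (idx 0), next='c' -> output (0, 'c'), add 'c' as idx 1
Step 2: w='c' (idx 1), next='a' -> output (1, 'a'), add 'ca' as idx 2
Step 3: w='c' (idx 1), next='c' -> output (1, 'c'), add 'cc' as idx 3
Step 4: w='ca' (idx 2), next='c' -> output (2, 'c'), add 'cac' as idx 4
Step 5: w='' (idx 0), next='a' -> output (0, 'a'), add 'a' as idx 5
Step 6: w='a' (idx 5), next='a' -> output (5, 'a'), add 'aa' as idx 6
Step 7: w='cc' (idx 3), end of input -> output (3, '')


Encoded: [(0, 'c'), (1, 'a'), (1, 'c'), (2, 'c'), (0, 'a'), (5, 'a'), (3, '')]


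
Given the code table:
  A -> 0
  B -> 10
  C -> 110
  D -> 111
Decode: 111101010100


Decoding:
111 -> D
10 -> B
10 -> B
10 -> B
10 -> B
0 -> A


Result: DBBBBA


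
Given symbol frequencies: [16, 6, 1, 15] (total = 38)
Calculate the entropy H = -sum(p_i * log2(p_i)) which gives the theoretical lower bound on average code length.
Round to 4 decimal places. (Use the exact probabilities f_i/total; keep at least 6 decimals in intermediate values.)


Per-symbol terms -p_i * log2(p_i) with p_i = f_i/38:
  p = 16/38 = 0.421053: log2(p) = -1.247928, -p*log2(p) = 0.525443
  p = 6/38 = 0.157895: log2(p) = -2.662965, -p*log2(p) = 0.420468
  p = 1/38 = 0.026316: log2(p) = -5.247928, -p*log2(p) = 0.138103
  p = 15/38 = 0.394737: log2(p) = -1.341037, -p*log2(p) = 0.529357
H = 0.525443 + 0.420468 + 0.138103 + 0.529357 = 1.613371

H = 1.6134 bits/symbol


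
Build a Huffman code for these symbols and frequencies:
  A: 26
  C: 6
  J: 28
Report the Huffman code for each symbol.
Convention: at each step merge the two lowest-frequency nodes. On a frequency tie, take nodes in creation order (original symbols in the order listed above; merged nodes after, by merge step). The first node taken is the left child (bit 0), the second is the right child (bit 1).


Huffman tree construction:
Step 1: Merge C(6) + A(26) = 32
Step 2: Merge J(28) + (C+A)(32) = 60
Read each symbol's code off the tree from the root (left child = 0, right child = 1).

Codes:
  A: 11 (length 2)
  C: 10 (length 2)
  J: 0 (length 1)
Average code length: 92/60 = 1.5333 bits/symbol


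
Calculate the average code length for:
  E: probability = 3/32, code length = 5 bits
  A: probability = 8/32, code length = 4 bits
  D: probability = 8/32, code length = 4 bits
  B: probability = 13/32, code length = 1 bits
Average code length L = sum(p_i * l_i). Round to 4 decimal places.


Weighted contributions p_i * l_i:
  E: (3/32) * 5 = 15/32
  A: (8/32) * 4 = 32/32
  D: (8/32) * 4 = 32/32
  B: (13/32) * 1 = 13/32
Sum = (15 + 32 + 32 + 13)/32 = 92/32

L = 92/32 = 2.8750 bits/symbol


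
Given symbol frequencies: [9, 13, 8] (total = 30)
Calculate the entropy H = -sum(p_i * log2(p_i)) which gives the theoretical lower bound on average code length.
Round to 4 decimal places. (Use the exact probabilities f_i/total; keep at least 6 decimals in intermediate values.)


Per-symbol terms -p_i * log2(p_i) with p_i = f_i/30:
  p = 9/30 = 0.300000: log2(p) = -1.736966, -p*log2(p) = 0.521090
  p = 13/30 = 0.433333: log2(p) = -1.206451, -p*log2(p) = 0.522795
  p = 8/30 = 0.266667: log2(p) = -1.906891, -p*log2(p) = 0.508504
H = 0.521090 + 0.522795 + 0.508504 = 1.552389

H = 1.5524 bits/symbol


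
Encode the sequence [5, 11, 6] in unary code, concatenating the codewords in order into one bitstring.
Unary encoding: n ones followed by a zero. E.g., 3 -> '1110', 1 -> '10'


Encode each number as n ones followed by a terminating 0:
  5 -> 111110 (6 bits)
  11 -> 111111111110 (12 bits)
  6 -> 1111110 (7 bits)
Total length = 6 + 12 + 7 = 25 bits.

Unary([5, 11, 6]) = 1111101111111111101111110 (25 bits)


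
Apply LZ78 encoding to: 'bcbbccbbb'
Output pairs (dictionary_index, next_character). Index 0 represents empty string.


LZ78 encoding steps:
Dictionary: {0: ''}
Step 1: w='' (idx 0), next='b' -> output (0, 'b'), add 'b' as idx 1
Step 2: w='' (idx 0), next='c' -> output (0, 'c'), add 'c' as idx 2
Step 3: w='b' (idx 1), next='b' -> output (1, 'b'), add 'bb' as idx 3
Step 4: w='c' (idx 2), next='c' -> output (2, 'c'), add 'cc' as idx 4
Step 5: w='bb' (idx 3), next='b' -> output (3, 'b'), add 'bbb' as idx 5


Encoded: [(0, 'b'), (0, 'c'), (1, 'b'), (2, 'c'), (3, 'b')]


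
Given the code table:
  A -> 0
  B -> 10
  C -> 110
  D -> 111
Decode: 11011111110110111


Decoding:
110 -> C
111 -> D
111 -> D
10 -> B
110 -> C
111 -> D


Result: CDDBCD


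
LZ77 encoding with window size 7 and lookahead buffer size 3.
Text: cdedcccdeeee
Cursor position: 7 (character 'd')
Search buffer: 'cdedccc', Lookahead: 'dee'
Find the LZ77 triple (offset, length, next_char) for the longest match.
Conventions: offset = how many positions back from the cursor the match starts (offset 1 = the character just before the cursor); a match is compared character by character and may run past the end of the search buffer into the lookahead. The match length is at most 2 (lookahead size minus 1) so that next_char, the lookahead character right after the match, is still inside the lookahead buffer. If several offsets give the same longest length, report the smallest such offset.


Try each offset into the search buffer:
  offset=1 (pos 6, char 'c'): match length 0
  offset=2 (pos 5, char 'c'): match length 0
  offset=3 (pos 4, char 'c'): match length 0
  offset=4 (pos 3, char 'd'): match length 1
  offset=5 (pos 2, char 'e'): match length 0
  offset=6 (pos 1, char 'd'): match length 2
  offset=7 (pos 0, char 'c'): match length 0
Longest match has length 2 at offset 6.
next_char = character at position 7 + 2 = 9 -> 'e'

Best match: offset=6, length=2 (matching 'de' starting at position 1)
LZ77 triple: (6, 2, 'e')


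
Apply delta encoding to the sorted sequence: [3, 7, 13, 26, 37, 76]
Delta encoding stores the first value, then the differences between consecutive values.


First value: 3
Deltas:
  7 - 3 = 4
  13 - 7 = 6
  26 - 13 = 13
  37 - 26 = 11
  76 - 37 = 39


Delta encoded: [3, 4, 6, 13, 11, 39]


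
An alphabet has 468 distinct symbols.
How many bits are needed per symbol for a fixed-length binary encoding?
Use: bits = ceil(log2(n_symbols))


log2(468) = 8.8704
Bracket: 2^8 = 256 < 468 <= 2^9 = 512
So ceil(log2(468)) = 9

bits = ceil(log2(468)) = ceil(8.8704) = 9 bits


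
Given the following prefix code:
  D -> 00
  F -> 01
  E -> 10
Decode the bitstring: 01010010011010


Decoding step by step:
Bits 01 -> F
Bits 01 -> F
Bits 00 -> D
Bits 10 -> E
Bits 01 -> F
Bits 10 -> E
Bits 10 -> E


Decoded message: FFDEFEE


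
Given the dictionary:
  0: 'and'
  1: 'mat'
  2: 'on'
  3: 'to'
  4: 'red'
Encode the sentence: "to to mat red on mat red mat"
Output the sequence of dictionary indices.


Look up each word in the dictionary:
  'to' -> 3
  'to' -> 3
  'mat' -> 1
  'red' -> 4
  'on' -> 2
  'mat' -> 1
  'red' -> 4
  'mat' -> 1

Encoded: [3, 3, 1, 4, 2, 1, 4, 1]


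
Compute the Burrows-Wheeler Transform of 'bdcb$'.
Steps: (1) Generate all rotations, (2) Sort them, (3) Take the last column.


Rotations (sorted):
  0: $bdcb -> last char: b
  1: b$bdc -> last char: c
  2: bdcb$ -> last char: $
  3: cb$bd -> last char: d
  4: dcb$b -> last char: b


BWT = bc$db


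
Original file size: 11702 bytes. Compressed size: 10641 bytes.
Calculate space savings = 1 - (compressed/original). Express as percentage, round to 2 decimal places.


ratio = compressed/original = 10641/11702 = 0.909332
savings = 1 - ratio = 1 - 0.909332 = 0.090668
as a percentage: 0.090668 * 100 = 9.07%

Space savings = 1 - 10641/11702 = 9.07%


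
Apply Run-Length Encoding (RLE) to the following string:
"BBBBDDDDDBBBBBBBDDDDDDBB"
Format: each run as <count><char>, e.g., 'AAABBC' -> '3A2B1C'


Scanning runs left to right:
  i=0: run of 'B' x 4 -> '4B'
  i=4: run of 'D' x 5 -> '5D'
  i=9: run of 'B' x 7 -> '7B'
  i=16: run of 'D' x 6 -> '6D'
  i=22: run of 'B' x 2 -> '2B'

RLE = 4B5D7B6D2B


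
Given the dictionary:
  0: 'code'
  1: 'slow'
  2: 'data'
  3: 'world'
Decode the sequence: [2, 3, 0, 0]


Look up each index in the dictionary:
  2 -> 'data'
  3 -> 'world'
  0 -> 'code'
  0 -> 'code'

Decoded: "data world code code"


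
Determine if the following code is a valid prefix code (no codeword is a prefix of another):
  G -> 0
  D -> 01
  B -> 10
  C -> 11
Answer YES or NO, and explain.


Checking each pair (does one codeword prefix another?):
  G='0' vs D='01': prefix -- VIOLATION

NO -- this is NOT a valid prefix code. G (0) is a prefix of D (01).


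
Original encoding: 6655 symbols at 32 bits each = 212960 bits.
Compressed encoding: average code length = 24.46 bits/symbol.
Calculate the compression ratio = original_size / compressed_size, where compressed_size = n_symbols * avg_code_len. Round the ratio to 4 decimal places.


original_size = n_symbols * orig_bits = 6655 * 32 = 212960 bits
compressed_size = n_symbols * avg_code_len = 6655 * 24.46 = 162781.3 bits
ratio = original_size / compressed_size = 212960 / 162781.3 = 1.3083

Compression ratio = 1.3083


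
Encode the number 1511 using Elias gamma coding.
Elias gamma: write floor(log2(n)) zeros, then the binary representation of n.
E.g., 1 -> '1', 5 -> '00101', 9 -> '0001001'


num_bits = floor(log2(1511)) + 1 = 11
leading_zeros = num_bits - 1 = 10
binary(1511) = 10111100111

Elias gamma(1511) = '0000000000' + '10111100111' = 000000000010111100111 (21 bits)


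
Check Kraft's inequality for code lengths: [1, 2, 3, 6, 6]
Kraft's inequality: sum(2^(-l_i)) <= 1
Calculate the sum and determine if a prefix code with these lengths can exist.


Sum = 2^(-1) + 2^(-2) + 2^(-3) + 2^(-6) + 2^(-6)
    = 0.5 + 0.25 + 0.125 + 0.015625 + 0.015625
    = 58/64 = 0.90625
Since 0.90625 <= 1, Kraft's inequality IS satisfied.
A prefix code with these lengths CAN exist.

Kraft sum = 0.90625. Satisfied.


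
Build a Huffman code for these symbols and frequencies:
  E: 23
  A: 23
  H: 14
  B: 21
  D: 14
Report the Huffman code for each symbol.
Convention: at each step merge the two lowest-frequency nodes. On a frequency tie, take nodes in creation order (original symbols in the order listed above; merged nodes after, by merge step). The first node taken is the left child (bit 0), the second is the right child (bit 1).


Huffman tree construction:
Step 1: Merge H(14) + D(14) = 28
Step 2: Merge B(21) + E(23) = 44
Step 3: Merge A(23) + (H+D)(28) = 51
Step 4: Merge (B+E)(44) + (A+(H+D))(51) = 95
Read each symbol's code off the tree from the root (left child = 0, right child = 1).

Codes:
  E: 01 (length 2)
  A: 10 (length 2)
  H: 110 (length 3)
  B: 00 (length 2)
  D: 111 (length 3)
Average code length: 218/95 = 2.2947 bits/symbol


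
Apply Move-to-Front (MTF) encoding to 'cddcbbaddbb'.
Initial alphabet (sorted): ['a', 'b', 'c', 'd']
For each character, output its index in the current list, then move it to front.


MTF encoding:
'c': index 2 in ['a', 'b', 'c', 'd'] -> ['c', 'a', 'b', 'd']
'd': index 3 in ['c', 'a', 'b', 'd'] -> ['d', 'c', 'a', 'b']
'd': index 0 in ['d', 'c', 'a', 'b'] -> ['d', 'c', 'a', 'b']
'c': index 1 in ['d', 'c', 'a', 'b'] -> ['c', 'd', 'a', 'b']
'b': index 3 in ['c', 'd', 'a', 'b'] -> ['b', 'c', 'd', 'a']
'b': index 0 in ['b', 'c', 'd', 'a'] -> ['b', 'c', 'd', 'a']
'a': index 3 in ['b', 'c', 'd', 'a'] -> ['a', 'b', 'c', 'd']
'd': index 3 in ['a', 'b', 'c', 'd'] -> ['d', 'a', 'b', 'c']
'd': index 0 in ['d', 'a', 'b', 'c'] -> ['d', 'a', 'b', 'c']
'b': index 2 in ['d', 'a', 'b', 'c'] -> ['b', 'd', 'a', 'c']
'b': index 0 in ['b', 'd', 'a', 'c'] -> ['b', 'd', 'a', 'c']


Output: [2, 3, 0, 1, 3, 0, 3, 3, 0, 2, 0]


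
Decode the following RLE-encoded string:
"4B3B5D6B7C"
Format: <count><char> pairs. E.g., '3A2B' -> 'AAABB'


Expanding each <count><char> pair:
  4B -> 'BBBB'
  3B -> 'BBB'
  5D -> 'DDDDD'
  6B -> 'BBBBBB'
  7C -> 'CCCCCCC'

Decoded = BBBBBBBDDDDDBBBBBBCCCCCCC


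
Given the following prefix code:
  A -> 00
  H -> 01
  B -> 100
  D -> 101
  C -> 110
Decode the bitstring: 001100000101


Decoding step by step:
Bits 00 -> A
Bits 110 -> C
Bits 00 -> A
Bits 00 -> A
Bits 101 -> D


Decoded message: ACAAD


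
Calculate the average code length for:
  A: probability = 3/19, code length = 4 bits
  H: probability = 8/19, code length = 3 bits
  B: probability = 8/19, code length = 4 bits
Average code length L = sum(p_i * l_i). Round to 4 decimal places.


Weighted contributions p_i * l_i:
  A: (3/19) * 4 = 12/19
  H: (8/19) * 3 = 24/19
  B: (8/19) * 4 = 32/19
Sum = (12 + 24 + 32)/19 = 68/19

L = 68/19 = 3.5789 bits/symbol


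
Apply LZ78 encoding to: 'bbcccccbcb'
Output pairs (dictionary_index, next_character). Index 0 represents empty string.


LZ78 encoding steps:
Dictionary: {0: ''}
Step 1: w='' (idx 0), next='b' -> output (0, 'b'), add 'b' as idx 1
Step 2: w='b' (idx 1), next='c' -> output (1, 'c'), add 'bc' as idx 2
Step 3: w='' (idx 0), next='c' -> output (0, 'c'), add 'c' as idx 3
Step 4: w='c' (idx 3), next='c' -> output (3, 'c'), add 'cc' as idx 4
Step 5: w='c' (idx 3), next='b' -> output (3, 'b'), add 'cb' as idx 5
Step 6: w='cb' (idx 5), end of input -> output (5, '')


Encoded: [(0, 'b'), (1, 'c'), (0, 'c'), (3, 'c'), (3, 'b'), (5, '')]
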